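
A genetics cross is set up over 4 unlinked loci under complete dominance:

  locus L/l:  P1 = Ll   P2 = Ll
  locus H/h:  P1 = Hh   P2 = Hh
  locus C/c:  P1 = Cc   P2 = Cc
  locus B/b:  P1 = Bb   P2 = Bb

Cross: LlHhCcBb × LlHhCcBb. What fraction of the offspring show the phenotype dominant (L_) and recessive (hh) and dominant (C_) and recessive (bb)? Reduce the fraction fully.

LlHhCcBb gametes: LHCB×1, LHCb×1, LHcB×1, LHcb×1, LhCB×1, LhCb×1, LhcB×1, Lhcb×1, lHCB×1, lHCb×1, lHcB×1, lHcb×1, lhCB×1, lhCb×1, lhcB×1, lhcb×1
LlHhCcBb gametes: LHCB×1, LHCb×1, LHcB×1, LHcb×1, LhCB×1, LhCb×1, LhcB×1, Lhcb×1, lHCB×1, lHCb×1, lHcB×1, lHcb×1, lhCB×1, lhCb×1, lhcB×1, lhcb×1
LlHhCcBb×LlHhCcBb grid (16·16=256): LLHHCCBB=1 LLHHCCBb=2 LLHHCCbb=1 LLHHCcBB=2 LLHHCcBb=4 LLHHCcbb=2 LLHHccBB=1 LLHHccBb=2 LLHHccbb=1 LLHhCCBB=2 LLHhCCBb=4 LLHhCCbb=2 LLHhCcBB=4 LLHhCcBb=8 LLHhCcbb=4 LLHhccBB=2 LLHhccBb=4 LLHhccbb=2 LLhhCCBB=1 LLhhCCBb=2 LLhhCCbb=1 LLhhCcBB=2 LLhhCcBb=4 LLhhCcbb=2 LLhhccBB=1 LLhhccBb=2 LLhhccbb=1 LlHHCCBB=2 LlHHCCBb=4 LlHHCCbb=2 LlHHCcBB=4 LlHHCcBb=8 LlHHCcbb=4 LlHHccBB=2 LlHHccBb=4 LlHHccbb=2 LlHhCCBB=4 LlHhCCBb=8 LlHhCCbb=4 LlHhCcBB=8 LlHhCcBb=16 LlHhCcbb=8 LlHhccBB=4 LlHhccBb=8 LlHhccbb=4 LlhhCCBB=2 LlhhCCBb=4 LlhhCCbb=2 LlhhCcBB=4 LlhhCcBb=8 LlhhCcbb=4 LlhhccBB=2 LlhhccBb=4 Llhhccbb=2 llHHCCBB=1 llHHCCBb=2 llHHCCbb=1 llHHCcBB=2 llHHCcBb=4 llHHCcbb=2 llHHccBB=1 llHHccBb=2 llHHccbb=1 llHhCCBB=2 llHhCCBb=4 llHhCCbb=2 llHhCcBB=4 llHhCcBb=8 llHhCcbb=4 llHhccBB=2 llHhccBb=4 llHhccbb=2 llhhCCBB=1 llhhCCBb=2 llhhCCbb=1 llhhCcBB=2 llhhCcBb=4 llhhCcbb=2 llhhccBB=1 llhhccBb=2 llhhccbb=1
L_ hh C_ bb hits 9/256; gcd=1; 9÷1/256÷1 = 9/256

P(L_ hh C_ bb) = 9/256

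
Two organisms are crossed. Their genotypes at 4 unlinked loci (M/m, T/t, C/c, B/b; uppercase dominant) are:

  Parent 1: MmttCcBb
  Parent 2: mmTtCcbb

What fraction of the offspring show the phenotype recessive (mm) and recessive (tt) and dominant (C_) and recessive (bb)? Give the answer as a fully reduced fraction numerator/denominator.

MmttCcBb gametes: MtCB×2, MtCb×2, MtcB×2, Mtcb×2, mtCB×2, mtCb×2, mtcB×2, mtcb×2
mmTtCcbb gametes: mTCb×4, mTcb×4, mtCb×4, mtcb×4
MmttCcBb×mmTtCcbb grid (16·16=256): MmTtCCBb=8 MmTtCCbb=8 MmTtCcBb=16 MmTtCcbb=16 MmTtccBb=8 MmTtccbb=8 MmttCCBb=8 MmttCCbb=8 MmttCcBb=16 MmttCcbb=16 MmttccBb=8 Mmttccbb=8 mmTtCCBb=8 mmTtCCbb=8 mmTtCcBb=16 mmTtCcbb=16 mmTtccBb=8 mmTtccbb=8 mmttCCBb=8 mmttCCbb=8 mmttCcBb=16 mmttCcbb=16 mmttccBb=8 mmttccbb=8
mm tt C_ bb hits 24/256; gcd=8; 24÷8/256÷8 = 3/32

P(mm tt C_ bb) = 3/32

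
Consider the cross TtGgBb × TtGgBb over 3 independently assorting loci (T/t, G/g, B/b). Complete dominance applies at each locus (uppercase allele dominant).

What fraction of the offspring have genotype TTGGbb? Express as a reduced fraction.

P(TTGGbb) = 1/64

TtGgBb gametes: TGB×1, TGb×1, TgB×1, Tgb×1, tGB×1, tGb×1, tgB×1, tgb×1
TtGgBb gametes: TGB×1, TGb×1, TgB×1, Tgb×1, tGB×1, tGb×1, tgB×1, tgb×1
TtGgBb×TtGgBb grid (8·8=64): TTGGBB=1 TTGGBb=2 TTGGbb=1 TTGgBB=2 TTGgBb=4 TTGgbb=2 TTggBB=1 TTggBb=2 TTggbb=1 TtGGBB=2 TtGGBb=4 TtGGbb=2 TtGgBB=4 TtGgBb=8 TtGgbb=4 TtggBB=2 TtggBb=4 Ttggbb=2 ttGGBB=1 ttGGBb=2 ttGGbb=1 ttGgBB=2 ttGgBb=4 ttGgbb=2 ttggBB=1 ttggBb=2 ttggbb=1
TTGGbb hits 1/64; gcd=1; 1÷1/64÷1 = 1/64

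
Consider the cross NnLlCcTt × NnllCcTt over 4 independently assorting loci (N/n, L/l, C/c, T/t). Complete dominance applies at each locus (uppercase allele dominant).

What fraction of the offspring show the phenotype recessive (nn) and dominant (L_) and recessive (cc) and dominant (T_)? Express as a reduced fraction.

NnLlCcTt gametes: NLCT×1, NLCt×1, NLcT×1, NLct×1, NlCT×1, NlCt×1, NlcT×1, Nlct×1, nLCT×1, nLCt×1, nLcT×1, nLct×1, nlCT×1, nlCt×1, nlcT×1, nlct×1
NnllCcTt gametes: NlCT×2, NlCt×2, NlcT×2, Nlct×2, nlCT×2, nlCt×2, nlcT×2, nlct×2
NnLlCcTt×NnllCcTt grid (16·16=256): NNLlCCTT=2 NNLlCCTt=4 NNLlCCtt=2 NNLlCcTT=4 NNLlCcTt=8 NNLlCctt=4 NNLlccTT=2 NNLlccTt=4 NNLlcctt=2 NNllCCTT=2 NNllCCTt=4 NNllCCtt=2 NNllCcTT=4 NNllCcTt=8 NNllCctt=4 NNllccTT=2 NNllccTt=4 NNllcctt=2 NnLlCCTT=4 NnLlCCTt=8 NnLlCCtt=4 NnLlCcTT=8 NnLlCcTt=16 NnLlCctt=8 NnLlccTT=4 NnLlccTt=8 NnLlcctt=4 NnllCCTT=4 NnllCCTt=8 NnllCCtt=4 NnllCcTT=8 NnllCcTt=16 NnllCctt=8 NnllccTT=4 NnllccTt=8 Nnllcctt=4 nnLlCCTT=2 nnLlCCTt=4 nnLlCCtt=2 nnLlCcTT=4 nnLlCcTt=8 nnLlCctt=4 nnLlccTT=2 nnLlccTt=4 nnLlcctt=2 nnllCCTT=2 nnllCCTt=4 nnllCCtt=2 nnllCcTT=4 nnllCcTt=8 nnllCctt=4 nnllccTT=2 nnllccTt=4 nnllcctt=2
nn L_ cc T_ hits 6/256; gcd=2; 6÷2/256÷2 = 3/128

P(nn L_ cc T_) = 3/128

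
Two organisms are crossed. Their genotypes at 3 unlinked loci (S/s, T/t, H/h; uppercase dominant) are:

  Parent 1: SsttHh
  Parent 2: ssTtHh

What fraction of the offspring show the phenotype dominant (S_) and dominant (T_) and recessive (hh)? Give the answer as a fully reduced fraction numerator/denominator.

P(S_ T_ hh) = 1/16

SsttHh gametes: StH×2, Sth×2, stH×2, sth×2
ssTtHh gametes: sTH×2, sTh×2, stH×2, sth×2
SsttHh×ssTtHh grid (8·8=64): SsTtHH=4 SsTtHh=8 SsTthh=4 SsttHH=4 SsttHh=8 Sstthh=4 ssTtHH=4 ssTtHh=8 ssTthh=4 ssttHH=4 ssttHh=8 sstthh=4
S_ T_ hh hits 4/64; gcd=4; 4÷4/64÷4 = 1/16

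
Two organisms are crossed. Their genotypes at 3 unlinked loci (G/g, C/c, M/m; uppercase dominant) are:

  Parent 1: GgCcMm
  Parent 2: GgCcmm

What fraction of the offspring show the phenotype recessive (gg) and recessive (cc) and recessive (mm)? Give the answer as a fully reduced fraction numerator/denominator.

P(gg cc mm) = 1/32

GgCcMm gametes: GCM×1, GCm×1, GcM×1, Gcm×1, gCM×1, gCm×1, gcM×1, gcm×1
GgCcmm gametes: GCm×2, Gcm×2, gCm×2, gcm×2
GgCcMm×GgCcmm grid (8·8=64): GGCCMm=2 GGCCmm=2 GGCcMm=4 GGCcmm=4 GGccMm=2 GGccmm=2 GgCCMm=4 GgCCmm=4 GgCcMm=8 GgCcmm=8 GgccMm=4 Ggccmm=4 ggCCMm=2 ggCCmm=2 ggCcMm=4 ggCcmm=4 ggccMm=2 ggccmm=2
gg cc mm hits 2/64; gcd=2; 2÷2/64÷2 = 1/32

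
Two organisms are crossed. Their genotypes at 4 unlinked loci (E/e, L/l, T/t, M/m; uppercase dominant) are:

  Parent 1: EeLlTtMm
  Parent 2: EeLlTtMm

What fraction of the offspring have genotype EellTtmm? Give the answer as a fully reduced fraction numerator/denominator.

P(EellTtmm) = 1/64

EeLlTtMm gametes: ELTM×1, ELTm×1, ELtM×1, ELtm×1, ElTM×1, ElTm×1, EltM×1, Eltm×1, eLTM×1, eLTm×1, eLtM×1, eLtm×1, elTM×1, elTm×1, eltM×1, eltm×1
EeLlTtMm gametes: ELTM×1, ELTm×1, ELtM×1, ELtm×1, ElTM×1, ElTm×1, EltM×1, Eltm×1, eLTM×1, eLTm×1, eLtM×1, eLtm×1, elTM×1, elTm×1, eltM×1, eltm×1
EeLlTtMm×EeLlTtMm grid (16·16=256): EELLTTMM=1 EELLTTMm=2 EELLTTmm=1 EELLTtMM=2 EELLTtMm=4 EELLTtmm=2 EELLttMM=1 EELLttMm=2 EELLttmm=1 EELlTTMM=2 EELlTTMm=4 EELlTTmm=2 EELlTtMM=4 EELlTtMm=8 EELlTtmm=4 EELlttMM=2 EELlttMm=4 EELlttmm=2 EEllTTMM=1 EEllTTMm=2 EEllTTmm=1 EEllTtMM=2 EEllTtMm=4 EEllTtmm=2 EEllttMM=1 EEllttMm=2 EEllttmm=1 EeLLTTMM=2 EeLLTTMm=4 EeLLTTmm=2 EeLLTtMM=4 EeLLTtMm=8 EeLLTtmm=4 EeLLttMM=2 EeLLttMm=4 EeLLttmm=2 EeLlTTMM=4 EeLlTTMm=8 EeLlTTmm=4 EeLlTtMM=8 EeLlTtMm=16 EeLlTtmm=8 EeLlttMM=4 EeLlttMm=8 EeLlttmm=4 EellTTMM=2 EellTTMm=4 EellTTmm=2 EellTtMM=4 EellTtMm=8 EellTtmm=4 EellttMM=2 EellttMm=4 Eellttmm=2 eeLLTTMM=1 eeLLTTMm=2 eeLLTTmm=1 eeLLTtMM=2 eeLLTtMm=4 eeLLTtmm=2 eeLLttMM=1 eeLLttMm=2 eeLLttmm=1 eeLlTTMM=2 eeLlTTMm=4 eeLlTTmm=2 eeLlTtMM=4 eeLlTtMm=8 eeLlTtmm=4 eeLlttMM=2 eeLlttMm=4 eeLlttmm=2 eellTTMM=1 eellTTMm=2 eellTTmm=1 eellTtMM=2 eellTtMm=4 eellTtmm=2 eellttMM=1 eellttMm=2 eellttmm=1
EellTtmm hits 4/256; gcd=4; 4÷4/256÷4 = 1/64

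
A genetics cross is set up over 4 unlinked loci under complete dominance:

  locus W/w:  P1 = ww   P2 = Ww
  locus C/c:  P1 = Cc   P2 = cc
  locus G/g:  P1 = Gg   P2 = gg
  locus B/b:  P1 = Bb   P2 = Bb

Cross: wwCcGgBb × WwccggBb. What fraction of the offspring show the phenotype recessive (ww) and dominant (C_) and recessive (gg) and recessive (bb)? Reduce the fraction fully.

wwCcGgBb gametes: wCGB×2, wCGb×2, wCgB×2, wCgb×2, wcGB×2, wcGb×2, wcgB×2, wcgb×2
WwccggBb gametes: WcgB×4, Wcgb×4, wcgB×4, wcgb×4
wwCcGgBb×WwccggBb grid (16·16=256): WwCcGgBB=8 WwCcGgBb=16 WwCcGgbb=8 WwCcggBB=8 WwCcggBb=16 WwCcggbb=8 WwccGgBB=8 WwccGgBb=16 WwccGgbb=8 WwccggBB=8 WwccggBb=16 Wwccggbb=8 wwCcGgBB=8 wwCcGgBb=16 wwCcGgbb=8 wwCcggBB=8 wwCcggBb=16 wwCcggbb=8 wwccGgBB=8 wwccGgBb=16 wwccGgbb=8 wwccggBB=8 wwccggBb=16 wwccggbb=8
ww C_ gg bb hits 8/256; gcd=8; 8÷8/256÷8 = 1/32

P(ww C_ gg bb) = 1/32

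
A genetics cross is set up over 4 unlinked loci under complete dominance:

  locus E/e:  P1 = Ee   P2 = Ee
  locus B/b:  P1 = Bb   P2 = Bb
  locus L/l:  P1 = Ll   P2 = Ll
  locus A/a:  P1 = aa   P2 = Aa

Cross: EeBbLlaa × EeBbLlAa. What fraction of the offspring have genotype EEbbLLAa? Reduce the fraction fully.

EeBbLlaa gametes: EBLa×2, EBla×2, EbLa×2, Ebla×2, eBLa×2, eBla×2, ebLa×2, ebla×2
EeBbLlAa gametes: EBLA×1, EBLa×1, EBlA×1, EBla×1, EbLA×1, EbLa×1, EblA×1, Ebla×1, eBLA×1, eBLa×1, eBlA×1, eBla×1, ebLA×1, ebLa×1, eblA×1, ebla×1
EeBbLlaa×EeBbLlAa grid (16·16=256): EEBBLLAa=2 EEBBLLaa=2 EEBBLlAa=4 EEBBLlaa=4 EEBBllAa=2 EEBBllaa=2 EEBbLLAa=4 EEBbLLaa=4 EEBbLlAa=8 EEBbLlaa=8 EEBbllAa=4 EEBbllaa=4 EEbbLLAa=2 EEbbLLaa=2 EEbbLlAa=4 EEbbLlaa=4 EEbbllAa=2 EEbbllaa=2 EeBBLLAa=4 EeBBLLaa=4 EeBBLlAa=8 EeBBLlaa=8 EeBBllAa=4 EeBBllaa=4 EeBbLLAa=8 EeBbLLaa=8 EeBbLlAa=16 EeBbLlaa=16 EeBbllAa=8 EeBbllaa=8 EebbLLAa=4 EebbLLaa=4 EebbLlAa=8 EebbLlaa=8 EebbllAa=4 Eebbllaa=4 eeBBLLAa=2 eeBBLLaa=2 eeBBLlAa=4 eeBBLlaa=4 eeBBllAa=2 eeBBllaa=2 eeBbLLAa=4 eeBbLLaa=4 eeBbLlAa=8 eeBbLlaa=8 eeBbllAa=4 eeBbllaa=4 eebbLLAa=2 eebbLLaa=2 eebbLlAa=4 eebbLlaa=4 eebbllAa=2 eebbllaa=2
EEbbLLAa hits 2/256; gcd=2; 2÷2/256÷2 = 1/128

P(EEbbLLAa) = 1/128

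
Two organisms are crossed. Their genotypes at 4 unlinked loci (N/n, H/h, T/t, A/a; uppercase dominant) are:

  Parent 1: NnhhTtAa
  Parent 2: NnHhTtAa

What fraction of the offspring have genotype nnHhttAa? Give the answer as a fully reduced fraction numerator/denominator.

P(nnHhttAa) = 1/64

NnhhTtAa gametes: NhTA×2, NhTa×2, NhtA×2, Nhta×2, nhTA×2, nhTa×2, nhtA×2, nhta×2
NnHhTtAa gametes: NHTA×1, NHTa×1, NHtA×1, NHta×1, NhTA×1, NhTa×1, NhtA×1, Nhta×1, nHTA×1, nHTa×1, nHtA×1, nHta×1, nhTA×1, nhTa×1, nhtA×1, nhta×1
NnhhTtAa×NnHhTtAa grid (16·16=256): NNHhTTAA=2 NNHhTTAa=4 NNHhTTaa=2 NNHhTtAA=4 NNHhTtAa=8 NNHhTtaa=4 NNHhttAA=2 NNHhttAa=4 NNHhttaa=2 NNhhTTAA=2 NNhhTTAa=4 NNhhTTaa=2 NNhhTtAA=4 NNhhTtAa=8 NNhhTtaa=4 NNhhttAA=2 NNhhttAa=4 NNhhttaa=2 NnHhTTAA=4 NnHhTTAa=8 NnHhTTaa=4 NnHhTtAA=8 NnHhTtAa=16 NnHhTtaa=8 NnHhttAA=4 NnHhttAa=8 NnHhttaa=4 NnhhTTAA=4 NnhhTTAa=8 NnhhTTaa=4 NnhhTtAA=8 NnhhTtAa=16 NnhhTtaa=8 NnhhttAA=4 NnhhttAa=8 Nnhhttaa=4 nnHhTTAA=2 nnHhTTAa=4 nnHhTTaa=2 nnHhTtAA=4 nnHhTtAa=8 nnHhTtaa=4 nnHhttAA=2 nnHhttAa=4 nnHhttaa=2 nnhhTTAA=2 nnhhTTAa=4 nnhhTTaa=2 nnhhTtAA=4 nnhhTtAa=8 nnhhTtaa=4 nnhhttAA=2 nnhhttAa=4 nnhhttaa=2
nnHhttAa hits 4/256; gcd=4; 4÷4/256÷4 = 1/64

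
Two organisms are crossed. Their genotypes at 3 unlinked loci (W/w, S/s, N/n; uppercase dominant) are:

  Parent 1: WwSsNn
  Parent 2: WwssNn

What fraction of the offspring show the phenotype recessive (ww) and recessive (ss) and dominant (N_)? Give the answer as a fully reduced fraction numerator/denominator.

WwSsNn gametes: WSN×1, WSn×1, WsN×1, Wsn×1, wSN×1, wSn×1, wsN×1, wsn×1
WwssNn gametes: WsN×2, Wsn×2, wsN×2, wsn×2
WwSsNn×WwssNn grid (8·8=64): WWSsNN=2 WWSsNn=4 WWSsnn=2 WWssNN=2 WWssNn=4 WWssnn=2 WwSsNN=4 WwSsNn=8 WwSsnn=4 WwssNN=4 WwssNn=8 Wwssnn=4 wwSsNN=2 wwSsNn=4 wwSsnn=2 wwssNN=2 wwssNn=4 wwssnn=2
ww ss N_ hits 6/64; gcd=2; 6÷2/64÷2 = 3/32

P(ww ss N_) = 3/32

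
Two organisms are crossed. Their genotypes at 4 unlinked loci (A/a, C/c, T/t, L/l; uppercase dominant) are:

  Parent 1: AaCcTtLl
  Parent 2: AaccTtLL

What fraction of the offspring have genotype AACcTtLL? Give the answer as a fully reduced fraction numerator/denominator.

AaCcTtLl gametes: ACTL×1, ACTl×1, ACtL×1, ACtl×1, AcTL×1, AcTl×1, ActL×1, Actl×1, aCTL×1, aCTl×1, aCtL×1, aCtl×1, acTL×1, acTl×1, actL×1, actl×1
AaccTtLL gametes: AcTL×4, ActL×4, acTL×4, actL×4
AaCcTtLl×AaccTtLL grid (16·16=256): AACcTTLL=4 AACcTTLl=4 AACcTtLL=8 AACcTtLl=8 AACcttLL=4 AACcttLl=4 AAccTTLL=4 AAccTTLl=4 AAccTtLL=8 AAccTtLl=8 AAccttLL=4 AAccttLl=4 AaCcTTLL=8 AaCcTTLl=8 AaCcTtLL=16 AaCcTtLl=16 AaCcttLL=8 AaCcttLl=8 AaccTTLL=8 AaccTTLl=8 AaccTtLL=16 AaccTtLl=16 AaccttLL=8 AaccttLl=8 aaCcTTLL=4 aaCcTTLl=4 aaCcTtLL=8 aaCcTtLl=8 aaCcttLL=4 aaCcttLl=4 aaccTTLL=4 aaccTTLl=4 aaccTtLL=8 aaccTtLl=8 aaccttLL=4 aaccttLl=4
AACcTtLL hits 8/256; gcd=8; 8÷8/256÷8 = 1/32

P(AACcTtLL) = 1/32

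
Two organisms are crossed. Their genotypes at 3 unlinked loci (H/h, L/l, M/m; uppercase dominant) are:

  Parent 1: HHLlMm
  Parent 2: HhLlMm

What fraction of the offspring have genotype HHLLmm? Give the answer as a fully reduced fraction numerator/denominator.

P(HHLLmm) = 1/32

HHLlMm gametes: HLM×2, HLm×2, HlM×2, Hlm×2
HhLlMm gametes: HLM×1, HLm×1, HlM×1, Hlm×1, hLM×1, hLm×1, hlM×1, hlm×1
HHLlMm×HhLlMm grid (8·8=64): HHLLMM=2 HHLLMm=4 HHLLmm=2 HHLlMM=4 HHLlMm=8 HHLlmm=4 HHllMM=2 HHllMm=4 HHllmm=2 HhLLMM=2 HhLLMm=4 HhLLmm=2 HhLlMM=4 HhLlMm=8 HhLlmm=4 HhllMM=2 HhllMm=4 Hhllmm=2
HHLLmm hits 2/64; gcd=2; 2÷2/64÷2 = 1/32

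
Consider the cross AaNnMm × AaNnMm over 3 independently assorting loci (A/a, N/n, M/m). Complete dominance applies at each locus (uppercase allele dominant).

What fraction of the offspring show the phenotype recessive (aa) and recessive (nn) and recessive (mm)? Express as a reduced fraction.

AaNnMm gametes: ANM×1, ANm×1, AnM×1, Anm×1, aNM×1, aNm×1, anM×1, anm×1
AaNnMm gametes: ANM×1, ANm×1, AnM×1, Anm×1, aNM×1, aNm×1, anM×1, anm×1
AaNnMm×AaNnMm grid (8·8=64): AANNMM=1 AANNMm=2 AANNmm=1 AANnMM=2 AANnMm=4 AANnmm=2 AAnnMM=1 AAnnMm=2 AAnnmm=1 AaNNMM=2 AaNNMm=4 AaNNmm=2 AaNnMM=4 AaNnMm=8 AaNnmm=4 AannMM=2 AannMm=4 Aannmm=2 aaNNMM=1 aaNNMm=2 aaNNmm=1 aaNnMM=2 aaNnMm=4 aaNnmm=2 aannMM=1 aannMm=2 aannmm=1
aa nn mm hits 1/64; gcd=1; 1÷1/64÷1 = 1/64

P(aa nn mm) = 1/64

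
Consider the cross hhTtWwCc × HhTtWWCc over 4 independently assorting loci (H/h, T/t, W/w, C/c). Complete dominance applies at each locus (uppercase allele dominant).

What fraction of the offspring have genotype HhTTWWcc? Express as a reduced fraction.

hhTtWwCc gametes: hTWC×2, hTWc×2, hTwC×2, hTwc×2, htWC×2, htWc×2, htwC×2, htwc×2
HhTtWWCc gametes: HTWC×2, HTWc×2, HtWC×2, HtWc×2, hTWC×2, hTWc×2, htWC×2, htWc×2
hhTtWwCc×HhTtWWCc grid (16·16=256): HhTTWWCC=4 HhTTWWCc=8 HhTTWWcc=4 HhTTWwCC=4 HhTTWwCc=8 HhTTWwcc=4 HhTtWWCC=8 HhTtWWCc=16 HhTtWWcc=8 HhTtWwCC=8 HhTtWwCc=16 HhTtWwcc=8 HhttWWCC=4 HhttWWCc=8 HhttWWcc=4 HhttWwCC=4 HhttWwCc=8 HhttWwcc=4 hhTTWWCC=4 hhTTWWCc=8 hhTTWWcc=4 hhTTWwCC=4 hhTTWwCc=8 hhTTWwcc=4 hhTtWWCC=8 hhTtWWCc=16 hhTtWWcc=8 hhTtWwCC=8 hhTtWwCc=16 hhTtWwcc=8 hhttWWCC=4 hhttWWCc=8 hhttWWcc=4 hhttWwCC=4 hhttWwCc=8 hhttWwcc=4
HhTTWWcc hits 4/256; gcd=4; 4÷4/256÷4 = 1/64

P(HhTTWWcc) = 1/64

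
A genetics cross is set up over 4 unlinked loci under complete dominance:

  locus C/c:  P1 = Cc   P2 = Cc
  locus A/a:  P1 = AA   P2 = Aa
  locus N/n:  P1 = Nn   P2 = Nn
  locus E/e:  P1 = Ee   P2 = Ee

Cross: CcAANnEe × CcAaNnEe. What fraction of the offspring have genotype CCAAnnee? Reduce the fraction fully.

CcAANnEe gametes: CANE×2, CANe×2, CAnE×2, CAne×2, cANE×2, cANe×2, cAnE×2, cAne×2
CcAaNnEe gametes: CANE×1, CANe×1, CAnE×1, CAne×1, CaNE×1, CaNe×1, CanE×1, Cane×1, cANE×1, cANe×1, cAnE×1, cAne×1, caNE×1, caNe×1, canE×1, cane×1
CcAANnEe×CcAaNnEe grid (16·16=256): CCAANNEE=2 CCAANNEe=4 CCAANNee=2 CCAANnEE=4 CCAANnEe=8 CCAANnee=4 CCAAnnEE=2 CCAAnnEe=4 CCAAnnee=2 CCAaNNEE=2 CCAaNNEe=4 CCAaNNee=2 CCAaNnEE=4 CCAaNnEe=8 CCAaNnee=4 CCAannEE=2 CCAannEe=4 CCAannee=2 CcAANNEE=4 CcAANNEe=8 CcAANNee=4 CcAANnEE=8 CcAANnEe=16 CcAANnee=8 CcAAnnEE=4 CcAAnnEe=8 CcAAnnee=4 CcAaNNEE=4 CcAaNNEe=8 CcAaNNee=4 CcAaNnEE=8 CcAaNnEe=16 CcAaNnee=8 CcAannEE=4 CcAannEe=8 CcAannee=4 ccAANNEE=2 ccAANNEe=4 ccAANNee=2 ccAANnEE=4 ccAANnEe=8 ccAANnee=4 ccAAnnEE=2 ccAAnnEe=4 ccAAnnee=2 ccAaNNEE=2 ccAaNNEe=4 ccAaNNee=2 ccAaNnEE=4 ccAaNnEe=8 ccAaNnee=4 ccAannEE=2 ccAannEe=4 ccAannee=2
CCAAnnee hits 2/256; gcd=2; 2÷2/256÷2 = 1/128

P(CCAAnnee) = 1/128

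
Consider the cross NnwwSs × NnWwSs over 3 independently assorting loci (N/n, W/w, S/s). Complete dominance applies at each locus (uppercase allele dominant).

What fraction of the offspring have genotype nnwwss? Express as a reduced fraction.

NnwwSs gametes: NwS×2, Nws×2, nwS×2, nws×2
NnWwSs gametes: NWS×1, NWs×1, NwS×1, Nws×1, nWS×1, nWs×1, nwS×1, nws×1
NnwwSs×NnWwSs grid (8·8=64): NNWwSS=2 NNWwSs=4 NNWwss=2 NNwwSS=2 NNwwSs=4 NNwwss=2 NnWwSS=4 NnWwSs=8 NnWwss=4 NnwwSS=4 NnwwSs=8 Nnwwss=4 nnWwSS=2 nnWwSs=4 nnWwss=2 nnwwSS=2 nnwwSs=4 nnwwss=2
nnwwss hits 2/64; gcd=2; 2÷2/64÷2 = 1/32

P(nnwwss) = 1/32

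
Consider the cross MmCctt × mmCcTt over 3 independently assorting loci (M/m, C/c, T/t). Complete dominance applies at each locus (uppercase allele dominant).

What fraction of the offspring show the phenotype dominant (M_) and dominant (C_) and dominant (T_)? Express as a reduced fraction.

MmCctt gametes: MCt×2, Mct×2, mCt×2, mct×2
mmCcTt gametes: mCT×2, mCt×2, mcT×2, mct×2
MmCctt×mmCcTt grid (8·8=64): MmCCTt=4 MmCCtt=4 MmCcTt=8 MmCctt=8 MmccTt=4 Mmcctt=4 mmCCTt=4 mmCCtt=4 mmCcTt=8 mmCctt=8 mmccTt=4 mmcctt=4
M_ C_ T_ hits 12/64; gcd=4; 12÷4/64÷4 = 3/16

P(M_ C_ T_) = 3/16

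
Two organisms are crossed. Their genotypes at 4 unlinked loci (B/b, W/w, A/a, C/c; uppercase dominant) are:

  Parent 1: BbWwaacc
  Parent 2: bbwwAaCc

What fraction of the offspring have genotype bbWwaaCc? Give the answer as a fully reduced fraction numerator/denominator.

P(bbWwaaCc) = 1/16

BbWwaacc gametes: BWac×4, Bwac×4, bWac×4, bwac×4
bbwwAaCc gametes: bwAC×4, bwAc×4, bwaC×4, bwac×4
BbWwaacc×bbwwAaCc grid (16·16=256): BbWwAaCc=16 BbWwAacc=16 BbWwaaCc=16 BbWwaacc=16 BbwwAaCc=16 BbwwAacc=16 BbwwaaCc=16 Bbwwaacc=16 bbWwAaCc=16 bbWwAacc=16 bbWwaaCc=16 bbWwaacc=16 bbwwAaCc=16 bbwwAacc=16 bbwwaaCc=16 bbwwaacc=16
bbWwaaCc hits 16/256; gcd=16; 16÷16/256÷16 = 1/16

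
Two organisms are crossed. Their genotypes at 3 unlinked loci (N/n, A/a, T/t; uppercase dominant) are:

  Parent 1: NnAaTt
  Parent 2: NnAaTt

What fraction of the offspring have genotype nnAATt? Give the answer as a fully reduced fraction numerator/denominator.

NnAaTt gametes: NAT×1, NAt×1, NaT×1, Nat×1, nAT×1, nAt×1, naT×1, nat×1
NnAaTt gametes: NAT×1, NAt×1, NaT×1, Nat×1, nAT×1, nAt×1, naT×1, nat×1
NnAaTt×NnAaTt grid (8·8=64): NNAATT=1 NNAATt=2 NNAAtt=1 NNAaTT=2 NNAaTt=4 NNAatt=2 NNaaTT=1 NNaaTt=2 NNaatt=1 NnAATT=2 NnAATt=4 NnAAtt=2 NnAaTT=4 NnAaTt=8 NnAatt=4 NnaaTT=2 NnaaTt=4 Nnaatt=2 nnAATT=1 nnAATt=2 nnAAtt=1 nnAaTT=2 nnAaTt=4 nnAatt=2 nnaaTT=1 nnaaTt=2 nnaatt=1
nnAATt hits 2/64; gcd=2; 2÷2/64÷2 = 1/32

P(nnAATt) = 1/32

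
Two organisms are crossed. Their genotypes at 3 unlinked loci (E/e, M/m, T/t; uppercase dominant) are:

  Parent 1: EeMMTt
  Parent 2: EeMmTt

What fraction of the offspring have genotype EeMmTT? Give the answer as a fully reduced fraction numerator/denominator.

EeMMTt gametes: EMT×2, EMt×2, eMT×2, eMt×2
EeMmTt gametes: EMT×1, EMt×1, EmT×1, Emt×1, eMT×1, eMt×1, emT×1, emt×1
EeMMTt×EeMmTt grid (8·8=64): EEMMTT=2 EEMMTt=4 EEMMtt=2 EEMmTT=2 EEMmTt=4 EEMmtt=2 EeMMTT=4 EeMMTt=8 EeMMtt=4 EeMmTT=4 EeMmTt=8 EeMmtt=4 eeMMTT=2 eeMMTt=4 eeMMtt=2 eeMmTT=2 eeMmTt=4 eeMmtt=2
EeMmTT hits 4/64; gcd=4; 4÷4/64÷4 = 1/16

P(EeMmTT) = 1/16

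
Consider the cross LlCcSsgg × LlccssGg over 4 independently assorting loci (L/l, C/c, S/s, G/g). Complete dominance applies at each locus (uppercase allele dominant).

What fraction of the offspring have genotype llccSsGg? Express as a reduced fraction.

P(llccSsGg) = 1/32

LlCcSsgg gametes: LCSg×2, LCsg×2, LcSg×2, Lcsg×2, lCSg×2, lCsg×2, lcSg×2, lcsg×2
LlccssGg gametes: LcsG×4, Lcsg×4, lcsG×4, lcsg×4
LlCcSsgg×LlccssGg grid (16·16=256): LLCcSsGg=8 LLCcSsgg=8 LLCcssGg=8 LLCcssgg=8 LLccSsGg=8 LLccSsgg=8 LLccssGg=8 LLccssgg=8 LlCcSsGg=16 LlCcSsgg=16 LlCcssGg=16 LlCcssgg=16 LlccSsGg=16 LlccSsgg=16 LlccssGg=16 Llccssgg=16 llCcSsGg=8 llCcSsgg=8 llCcssGg=8 llCcssgg=8 llccSsGg=8 llccSsgg=8 llccssGg=8 llccssgg=8
llccSsGg hits 8/256; gcd=8; 8÷8/256÷8 = 1/32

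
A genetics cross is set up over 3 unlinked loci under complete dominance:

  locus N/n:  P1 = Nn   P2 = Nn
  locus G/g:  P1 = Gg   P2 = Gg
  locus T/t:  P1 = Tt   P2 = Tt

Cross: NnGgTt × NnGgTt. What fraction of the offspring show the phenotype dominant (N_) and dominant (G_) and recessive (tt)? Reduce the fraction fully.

P(N_ G_ tt) = 9/64

NnGgTt gametes: NGT×1, NGt×1, NgT×1, Ngt×1, nGT×1, nGt×1, ngT×1, ngt×1
NnGgTt gametes: NGT×1, NGt×1, NgT×1, Ngt×1, nGT×1, nGt×1, ngT×1, ngt×1
NnGgTt×NnGgTt grid (8·8=64): NNGGTT=1 NNGGTt=2 NNGGtt=1 NNGgTT=2 NNGgTt=4 NNGgtt=2 NNggTT=1 NNggTt=2 NNggtt=1 NnGGTT=2 NnGGTt=4 NnGGtt=2 NnGgTT=4 NnGgTt=8 NnGgtt=4 NnggTT=2 NnggTt=4 Nnggtt=2 nnGGTT=1 nnGGTt=2 nnGGtt=1 nnGgTT=2 nnGgTt=4 nnGgtt=2 nnggTT=1 nnggTt=2 nnggtt=1
N_ G_ tt hits 9/64; gcd=1; 9÷1/64÷1 = 9/64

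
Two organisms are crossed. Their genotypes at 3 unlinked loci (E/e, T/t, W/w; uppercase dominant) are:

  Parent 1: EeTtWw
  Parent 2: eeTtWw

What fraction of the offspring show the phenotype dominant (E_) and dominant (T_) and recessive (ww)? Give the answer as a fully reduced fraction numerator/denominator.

P(E_ T_ ww) = 3/32

EeTtWw gametes: ETW×1, ETw×1, EtW×1, Etw×1, eTW×1, eTw×1, etW×1, etw×1
eeTtWw gametes: eTW×2, eTw×2, etW×2, etw×2
EeTtWw×eeTtWw grid (8·8=64): EeTTWW=2 EeTTWw=4 EeTTww=2 EeTtWW=4 EeTtWw=8 EeTtww=4 EettWW=2 EettWw=4 Eettww=2 eeTTWW=2 eeTTWw=4 eeTTww=2 eeTtWW=4 eeTtWw=8 eeTtww=4 eettWW=2 eettWw=4 eettww=2
E_ T_ ww hits 6/64; gcd=2; 6÷2/64÷2 = 3/32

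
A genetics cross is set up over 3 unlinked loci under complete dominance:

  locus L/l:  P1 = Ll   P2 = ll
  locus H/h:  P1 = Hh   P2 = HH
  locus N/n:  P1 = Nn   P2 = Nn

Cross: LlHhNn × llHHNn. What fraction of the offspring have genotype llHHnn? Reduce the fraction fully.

LlHhNn gametes: LHN×1, LHn×1, LhN×1, Lhn×1, lHN×1, lHn×1, lhN×1, lhn×1
llHHNn gametes: lHN×4, lHn×4
LlHhNn×llHHNn grid (8·8=64): LlHHNN=4 LlHHNn=8 LlHHnn=4 LlHhNN=4 LlHhNn=8 LlHhnn=4 llHHNN=4 llHHNn=8 llHHnn=4 llHhNN=4 llHhNn=8 llHhnn=4
llHHnn hits 4/64; gcd=4; 4÷4/64÷4 = 1/16

P(llHHnn) = 1/16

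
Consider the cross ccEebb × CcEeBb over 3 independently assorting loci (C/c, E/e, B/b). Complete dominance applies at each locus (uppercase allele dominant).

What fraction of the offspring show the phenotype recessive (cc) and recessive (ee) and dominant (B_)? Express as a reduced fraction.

ccEebb gametes: cEb×4, ceb×4
CcEeBb gametes: CEB×1, CEb×1, CeB×1, Ceb×1, cEB×1, cEb×1, ceB×1, ceb×1
ccEebb×CcEeBb grid (8·8=64): CcEEBb=4 CcEEbb=4 CcEeBb=8 CcEebb=8 CceeBb=4 Cceebb=4 ccEEBb=4 ccEEbb=4 ccEeBb=8 ccEebb=8 cceeBb=4 cceebb=4
cc ee B_ hits 4/64; gcd=4; 4÷4/64÷4 = 1/16

P(cc ee B_) = 1/16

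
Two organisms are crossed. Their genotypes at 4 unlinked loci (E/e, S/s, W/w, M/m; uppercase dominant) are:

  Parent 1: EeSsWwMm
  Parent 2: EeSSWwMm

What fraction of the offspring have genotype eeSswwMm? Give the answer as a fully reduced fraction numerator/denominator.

EeSsWwMm gametes: ESWM×1, ESWm×1, ESwM×1, ESwm×1, EsWM×1, EsWm×1, EswM×1, Eswm×1, eSWM×1, eSWm×1, eSwM×1, eSwm×1, esWM×1, esWm×1, eswM×1, eswm×1
EeSSWwMm gametes: ESWM×2, ESWm×2, ESwM×2, ESwm×2, eSWM×2, eSWm×2, eSwM×2, eSwm×2
EeSsWwMm×EeSSWwMm grid (16·16=256): EESSWWMM=2 EESSWWMm=4 EESSWWmm=2 EESSWwMM=4 EESSWwMm=8 EESSWwmm=4 EESSwwMM=2 EESSwwMm=4 EESSwwmm=2 EESsWWMM=2 EESsWWMm=4 EESsWWmm=2 EESsWwMM=4 EESsWwMm=8 EESsWwmm=4 EESswwMM=2 EESswwMm=4 EESswwmm=2 EeSSWWMM=4 EeSSWWMm=8 EeSSWWmm=4 EeSSWwMM=8 EeSSWwMm=16 EeSSWwmm=8 EeSSwwMM=4 EeSSwwMm=8 EeSSwwmm=4 EeSsWWMM=4 EeSsWWMm=8 EeSsWWmm=4 EeSsWwMM=8 EeSsWwMm=16 EeSsWwmm=8 EeSswwMM=4 EeSswwMm=8 EeSswwmm=4 eeSSWWMM=2 eeSSWWMm=4 eeSSWWmm=2 eeSSWwMM=4 eeSSWwMm=8 eeSSWwmm=4 eeSSwwMM=2 eeSSwwMm=4 eeSSwwmm=2 eeSsWWMM=2 eeSsWWMm=4 eeSsWWmm=2 eeSsWwMM=4 eeSsWwMm=8 eeSsWwmm=4 eeSswwMM=2 eeSswwMm=4 eeSswwmm=2
eeSswwMm hits 4/256; gcd=4; 4÷4/256÷4 = 1/64

P(eeSswwMm) = 1/64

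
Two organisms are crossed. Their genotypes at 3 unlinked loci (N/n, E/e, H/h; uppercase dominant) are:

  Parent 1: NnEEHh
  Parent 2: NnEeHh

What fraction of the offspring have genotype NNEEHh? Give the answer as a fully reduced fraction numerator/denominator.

NnEEHh gametes: NEH×2, NEh×2, nEH×2, nEh×2
NnEeHh gametes: NEH×1, NEh×1, NeH×1, Neh×1, nEH×1, nEh×1, neH×1, neh×1
NnEEHh×NnEeHh grid (8·8=64): NNEEHH=2 NNEEHh=4 NNEEhh=2 NNEeHH=2 NNEeHh=4 NNEehh=2 NnEEHH=4 NnEEHh=8 NnEEhh=4 NnEeHH=4 NnEeHh=8 NnEehh=4 nnEEHH=2 nnEEHh=4 nnEEhh=2 nnEeHH=2 nnEeHh=4 nnEehh=2
NNEEHh hits 4/64; gcd=4; 4÷4/64÷4 = 1/16

P(NNEEHh) = 1/16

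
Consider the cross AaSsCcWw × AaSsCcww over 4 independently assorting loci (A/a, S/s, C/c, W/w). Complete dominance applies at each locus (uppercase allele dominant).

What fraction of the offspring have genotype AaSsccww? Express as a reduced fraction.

AaSsCcWw gametes: ASCW×1, ASCw×1, AScW×1, AScw×1, AsCW×1, AsCw×1, AscW×1, Ascw×1, aSCW×1, aSCw×1, aScW×1, aScw×1, asCW×1, asCw×1, ascW×1, ascw×1
AaSsCcww gametes: ASCw×2, AScw×2, AsCw×2, Ascw×2, aSCw×2, aScw×2, asCw×2, ascw×2
AaSsCcWw×AaSsCcww grid (16·16=256): AASSCCWw=2 AASSCCww=2 AASSCcWw=4 AASSCcww=4 AASSccWw=2 AASSccww=2 AASsCCWw=4 AASsCCww=4 AASsCcWw=8 AASsCcww=8 AASsccWw=4 AASsccww=4 AAssCCWw=2 AAssCCww=2 AAssCcWw=4 AAssCcww=4 AAssccWw=2 AAssccww=2 AaSSCCWw=4 AaSSCCww=4 AaSSCcWw=8 AaSSCcww=8 AaSSccWw=4 AaSSccww=4 AaSsCCWw=8 AaSsCCww=8 AaSsCcWw=16 AaSsCcww=16 AaSsccWw=8 AaSsccww=8 AassCCWw=4 AassCCww=4 AassCcWw=8 AassCcww=8 AassccWw=4 Aassccww=4 aaSSCCWw=2 aaSSCCww=2 aaSSCcWw=4 aaSSCcww=4 aaSSccWw=2 aaSSccww=2 aaSsCCWw=4 aaSsCCww=4 aaSsCcWw=8 aaSsCcww=8 aaSsccWw=4 aaSsccww=4 aassCCWw=2 aassCCww=2 aassCcWw=4 aassCcww=4 aassccWw=2 aassccww=2
AaSsccww hits 8/256; gcd=8; 8÷8/256÷8 = 1/32

P(AaSsccww) = 1/32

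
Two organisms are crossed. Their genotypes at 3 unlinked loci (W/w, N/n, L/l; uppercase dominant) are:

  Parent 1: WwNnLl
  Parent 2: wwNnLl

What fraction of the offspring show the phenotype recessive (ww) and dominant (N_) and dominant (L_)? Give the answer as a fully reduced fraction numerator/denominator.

P(ww N_ L_) = 9/32

WwNnLl gametes: WNL×1, WNl×1, WnL×1, Wnl×1, wNL×1, wNl×1, wnL×1, wnl×1
wwNnLl gametes: wNL×2, wNl×2, wnL×2, wnl×2
WwNnLl×wwNnLl grid (8·8=64): WwNNLL=2 WwNNLl=4 WwNNll=2 WwNnLL=4 WwNnLl=8 WwNnll=4 WwnnLL=2 WwnnLl=4 Wwnnll=2 wwNNLL=2 wwNNLl=4 wwNNll=2 wwNnLL=4 wwNnLl=8 wwNnll=4 wwnnLL=2 wwnnLl=4 wwnnll=2
ww N_ L_ hits 18/64; gcd=2; 18÷2/64÷2 = 9/32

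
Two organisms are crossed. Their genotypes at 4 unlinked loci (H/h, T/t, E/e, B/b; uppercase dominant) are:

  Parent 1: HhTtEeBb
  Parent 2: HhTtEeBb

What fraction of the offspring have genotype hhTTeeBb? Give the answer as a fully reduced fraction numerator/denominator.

HhTtEeBb gametes: HTEB×1, HTEb×1, HTeB×1, HTeb×1, HtEB×1, HtEb×1, HteB×1, Hteb×1, hTEB×1, hTEb×1, hTeB×1, hTeb×1, htEB×1, htEb×1, hteB×1, hteb×1
HhTtEeBb gametes: HTEB×1, HTEb×1, HTeB×1, HTeb×1, HtEB×1, HtEb×1, HteB×1, Hteb×1, hTEB×1, hTEb×1, hTeB×1, hTeb×1, htEB×1, htEb×1, hteB×1, hteb×1
HhTtEeBb×HhTtEeBb grid (16·16=256): HHTTEEBB=1 HHTTEEBb=2 HHTTEEbb=1 HHTTEeBB=2 HHTTEeBb=4 HHTTEebb=2 HHTTeeBB=1 HHTTeeBb=2 HHTTeebb=1 HHTtEEBB=2 HHTtEEBb=4 HHTtEEbb=2 HHTtEeBB=4 HHTtEeBb=8 HHTtEebb=4 HHTteeBB=2 HHTteeBb=4 HHTteebb=2 HHttEEBB=1 HHttEEBb=2 HHttEEbb=1 HHttEeBB=2 HHttEeBb=4 HHttEebb=2 HHtteeBB=1 HHtteeBb=2 HHtteebb=1 HhTTEEBB=2 HhTTEEBb=4 HhTTEEbb=2 HhTTEeBB=4 HhTTEeBb=8 HhTTEebb=4 HhTTeeBB=2 HhTTeeBb=4 HhTTeebb=2 HhTtEEBB=4 HhTtEEBb=8 HhTtEEbb=4 HhTtEeBB=8 HhTtEeBb=16 HhTtEebb=8 HhTteeBB=4 HhTteeBb=8 HhTteebb=4 HhttEEBB=2 HhttEEBb=4 HhttEEbb=2 HhttEeBB=4 HhttEeBb=8 HhttEebb=4 HhtteeBB=2 HhtteeBb=4 Hhtteebb=2 hhTTEEBB=1 hhTTEEBb=2 hhTTEEbb=1 hhTTEeBB=2 hhTTEeBb=4 hhTTEebb=2 hhTTeeBB=1 hhTTeeBb=2 hhTTeebb=1 hhTtEEBB=2 hhTtEEBb=4 hhTtEEbb=2 hhTtEeBB=4 hhTtEeBb=8 hhTtEebb=4 hhTteeBB=2 hhTteeBb=4 hhTteebb=2 hhttEEBB=1 hhttEEBb=2 hhttEEbb=1 hhttEeBB=2 hhttEeBb=4 hhttEebb=2 hhtteeBB=1 hhtteeBb=2 hhtteebb=1
hhTTeeBb hits 2/256; gcd=2; 2÷2/256÷2 = 1/128

P(hhTTeeBb) = 1/128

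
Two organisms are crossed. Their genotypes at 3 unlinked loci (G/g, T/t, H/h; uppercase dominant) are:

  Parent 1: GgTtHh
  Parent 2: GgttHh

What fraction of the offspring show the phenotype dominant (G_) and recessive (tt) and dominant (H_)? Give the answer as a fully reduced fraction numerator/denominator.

P(G_ tt H_) = 9/32

GgTtHh gametes: GTH×1, GTh×1, GtH×1, Gth×1, gTH×1, gTh×1, gtH×1, gth×1
GgttHh gametes: GtH×2, Gth×2, gtH×2, gth×2
GgTtHh×GgttHh grid (8·8=64): GGTtHH=2 GGTtHh=4 GGTthh=2 GGttHH=2 GGttHh=4 GGtthh=2 GgTtHH=4 GgTtHh=8 GgTthh=4 GgttHH=4 GgttHh=8 Ggtthh=4 ggTtHH=2 ggTtHh=4 ggTthh=2 ggttHH=2 ggttHh=4 ggtthh=2
G_ tt H_ hits 18/64; gcd=2; 18÷2/64÷2 = 9/32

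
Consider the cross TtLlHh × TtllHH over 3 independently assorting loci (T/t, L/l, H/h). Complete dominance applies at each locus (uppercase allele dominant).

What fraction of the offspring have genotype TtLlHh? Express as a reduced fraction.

P(TtLlHh) = 1/8

TtLlHh gametes: TLH×1, TLh×1, TlH×1, Tlh×1, tLH×1, tLh×1, tlH×1, tlh×1
TtllHH gametes: TlH×4, tlH×4
TtLlHh×TtllHH grid (8·8=64): TTLlHH=4 TTLlHh=4 TTllHH=4 TTllHh=4 TtLlHH=8 TtLlHh=8 TtllHH=8 TtllHh=8 ttLlHH=4 ttLlHh=4 ttllHH=4 ttllHh=4
TtLlHh hits 8/64; gcd=8; 8÷8/64÷8 = 1/8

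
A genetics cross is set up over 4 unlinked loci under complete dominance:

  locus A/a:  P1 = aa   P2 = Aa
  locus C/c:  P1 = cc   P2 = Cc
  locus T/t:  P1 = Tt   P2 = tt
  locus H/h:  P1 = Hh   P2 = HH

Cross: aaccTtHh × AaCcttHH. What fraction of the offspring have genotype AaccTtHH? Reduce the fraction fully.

aaccTtHh gametes: acTH×4, acTh×4, actH×4, acth×4
AaCcttHH gametes: ACtH×4, ActH×4, aCtH×4, actH×4
aaccTtHh×AaCcttHH grid (16·16=256): AaCcTtHH=16 AaCcTtHh=16 AaCcttHH=16 AaCcttHh=16 AaccTtHH=16 AaccTtHh=16 AaccttHH=16 AaccttHh=16 aaCcTtHH=16 aaCcTtHh=16 aaCcttHH=16 aaCcttHh=16 aaccTtHH=16 aaccTtHh=16 aaccttHH=16 aaccttHh=16
AaccTtHH hits 16/256; gcd=16; 16÷16/256÷16 = 1/16

P(AaccTtHH) = 1/16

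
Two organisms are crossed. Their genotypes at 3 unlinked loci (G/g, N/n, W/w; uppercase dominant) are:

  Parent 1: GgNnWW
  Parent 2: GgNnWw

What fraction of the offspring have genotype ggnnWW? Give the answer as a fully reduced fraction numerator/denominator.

P(ggnnWW) = 1/32

GgNnWW gametes: GNW×2, GnW×2, gNW×2, gnW×2
GgNnWw gametes: GNW×1, GNw×1, GnW×1, Gnw×1, gNW×1, gNw×1, gnW×1, gnw×1
GgNnWW×GgNnWw grid (8·8=64): GGNNWW=2 GGNNWw=2 GGNnWW=4 GGNnWw=4 GGnnWW=2 GGnnWw=2 GgNNWW=4 GgNNWw=4 GgNnWW=8 GgNnWw=8 GgnnWW=4 GgnnWw=4 ggNNWW=2 ggNNWw=2 ggNnWW=4 ggNnWw=4 ggnnWW=2 ggnnWw=2
ggnnWW hits 2/64; gcd=2; 2÷2/64÷2 = 1/32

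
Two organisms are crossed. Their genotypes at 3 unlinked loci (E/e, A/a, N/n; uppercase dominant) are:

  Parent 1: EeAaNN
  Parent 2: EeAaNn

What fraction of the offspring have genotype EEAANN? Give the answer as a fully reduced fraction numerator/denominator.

P(EEAANN) = 1/32

EeAaNN gametes: EAN×2, EaN×2, eAN×2, eaN×2
EeAaNn gametes: EAN×1, EAn×1, EaN×1, Ean×1, eAN×1, eAn×1, eaN×1, ean×1
EeAaNN×EeAaNn grid (8·8=64): EEAANN=2 EEAANn=2 EEAaNN=4 EEAaNn=4 EEaaNN=2 EEaaNn=2 EeAANN=4 EeAANn=4 EeAaNN=8 EeAaNn=8 EeaaNN=4 EeaaNn=4 eeAANN=2 eeAANn=2 eeAaNN=4 eeAaNn=4 eeaaNN=2 eeaaNn=2
EEAANN hits 2/64; gcd=2; 2÷2/64÷2 = 1/32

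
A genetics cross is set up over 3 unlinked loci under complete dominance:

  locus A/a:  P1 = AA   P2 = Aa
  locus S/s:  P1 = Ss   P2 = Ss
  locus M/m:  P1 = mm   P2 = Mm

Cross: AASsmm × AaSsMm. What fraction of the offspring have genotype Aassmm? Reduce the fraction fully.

P(Aassmm) = 1/16

AASsmm gametes: ASm×4, Asm×4
AaSsMm gametes: ASM×1, ASm×1, AsM×1, Asm×1, aSM×1, aSm×1, asM×1, asm×1
AASsmm×AaSsMm grid (8·8=64): AASSMm=4 AASSmm=4 AASsMm=8 AASsmm=8 AAssMm=4 AAssmm=4 AaSSMm=4 AaSSmm=4 AaSsMm=8 AaSsmm=8 AassMm=4 Aassmm=4
Aassmm hits 4/64; gcd=4; 4÷4/64÷4 = 1/16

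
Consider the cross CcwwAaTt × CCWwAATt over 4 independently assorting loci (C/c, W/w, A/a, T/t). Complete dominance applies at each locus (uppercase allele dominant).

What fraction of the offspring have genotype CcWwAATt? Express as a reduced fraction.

CcwwAaTt gametes: CwAT×2, CwAt×2, CwaT×2, Cwat×2, cwAT×2, cwAt×2, cwaT×2, cwat×2
CCWwAATt gametes: CWAT×4, CWAt×4, CwAT×4, CwAt×4
CcwwAaTt×CCWwAATt grid (16·16=256): CCWwAATT=8 CCWwAATt=16 CCWwAAtt=8 CCWwAaTT=8 CCWwAaTt=16 CCWwAatt=8 CCwwAATT=8 CCwwAATt=16 CCwwAAtt=8 CCwwAaTT=8 CCwwAaTt=16 CCwwAatt=8 CcWwAATT=8 CcWwAATt=16 CcWwAAtt=8 CcWwAaTT=8 CcWwAaTt=16 CcWwAatt=8 CcwwAATT=8 CcwwAATt=16 CcwwAAtt=8 CcwwAaTT=8 CcwwAaTt=16 CcwwAatt=8
CcWwAATt hits 16/256; gcd=16; 16÷16/256÷16 = 1/16

P(CcWwAATt) = 1/16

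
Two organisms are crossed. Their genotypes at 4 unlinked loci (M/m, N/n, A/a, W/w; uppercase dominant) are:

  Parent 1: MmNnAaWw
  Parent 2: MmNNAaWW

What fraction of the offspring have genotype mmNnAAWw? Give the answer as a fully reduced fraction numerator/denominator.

P(mmNnAAWw) = 1/64

MmNnAaWw gametes: MNAW×1, MNAw×1, MNaW×1, MNaw×1, MnAW×1, MnAw×1, MnaW×1, Mnaw×1, mNAW×1, mNAw×1, mNaW×1, mNaw×1, mnAW×1, mnAw×1, mnaW×1, mnaw×1
MmNNAaWW gametes: MNAW×4, MNaW×4, mNAW×4, mNaW×4
MmNnAaWw×MmNNAaWW grid (16·16=256): MMNNAAWW=4 MMNNAAWw=4 MMNNAaWW=8 MMNNAaWw=8 MMNNaaWW=4 MMNNaaWw=4 MMNnAAWW=4 MMNnAAWw=4 MMNnAaWW=8 MMNnAaWw=8 MMNnaaWW=4 MMNnaaWw=4 MmNNAAWW=8 MmNNAAWw=8 MmNNAaWW=16 MmNNAaWw=16 MmNNaaWW=8 MmNNaaWw=8 MmNnAAWW=8 MmNnAAWw=8 MmNnAaWW=16 MmNnAaWw=16 MmNnaaWW=8 MmNnaaWw=8 mmNNAAWW=4 mmNNAAWw=4 mmNNAaWW=8 mmNNAaWw=8 mmNNaaWW=4 mmNNaaWw=4 mmNnAAWW=4 mmNnAAWw=4 mmNnAaWW=8 mmNnAaWw=8 mmNnaaWW=4 mmNnaaWw=4
mmNnAAWw hits 4/256; gcd=4; 4÷4/256÷4 = 1/64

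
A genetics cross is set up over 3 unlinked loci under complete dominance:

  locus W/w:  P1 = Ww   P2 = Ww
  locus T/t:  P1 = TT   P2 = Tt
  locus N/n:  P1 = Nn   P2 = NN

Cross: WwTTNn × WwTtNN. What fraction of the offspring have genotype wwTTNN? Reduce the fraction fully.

P(wwTTNN) = 1/16

WwTTNn gametes: WTN×2, WTn×2, wTN×2, wTn×2
WwTtNN gametes: WTN×2, WtN×2, wTN×2, wtN×2
WwTTNn×WwTtNN grid (8·8=64): WWTTNN=4 WWTTNn=4 WWTtNN=4 WWTtNn=4 WwTTNN=8 WwTTNn=8 WwTtNN=8 WwTtNn=8 wwTTNN=4 wwTTNn=4 wwTtNN=4 wwTtNn=4
wwTTNN hits 4/64; gcd=4; 4÷4/64÷4 = 1/16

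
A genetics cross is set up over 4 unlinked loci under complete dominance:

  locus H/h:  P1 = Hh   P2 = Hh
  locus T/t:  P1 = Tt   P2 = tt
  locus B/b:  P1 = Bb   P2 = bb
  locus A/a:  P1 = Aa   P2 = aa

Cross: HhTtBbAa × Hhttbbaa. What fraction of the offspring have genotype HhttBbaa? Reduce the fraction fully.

P(HhttBbaa) = 1/16

HhTtBbAa gametes: HTBA×1, HTBa×1, HTbA×1, HTba×1, HtBA×1, HtBa×1, HtbA×1, Htba×1, hTBA×1, hTBa×1, hTbA×1, hTba×1, htBA×1, htBa×1, htbA×1, htba×1
Hhttbbaa gametes: Htba×8, htba×8
HhTtBbAa×Hhttbbaa grid (16·16=256): HHTtBbAa=8 HHTtBbaa=8 HHTtbbAa=8 HHTtbbaa=8 HHttBbAa=8 HHttBbaa=8 HHttbbAa=8 HHttbbaa=8 HhTtBbAa=16 HhTtBbaa=16 HhTtbbAa=16 HhTtbbaa=16 HhttBbAa=16 HhttBbaa=16 HhttbbAa=16 Hhttbbaa=16 hhTtBbAa=8 hhTtBbaa=8 hhTtbbAa=8 hhTtbbaa=8 hhttBbAa=8 hhttBbaa=8 hhttbbAa=8 hhttbbaa=8
HhttBbaa hits 16/256; gcd=16; 16÷16/256÷16 = 1/16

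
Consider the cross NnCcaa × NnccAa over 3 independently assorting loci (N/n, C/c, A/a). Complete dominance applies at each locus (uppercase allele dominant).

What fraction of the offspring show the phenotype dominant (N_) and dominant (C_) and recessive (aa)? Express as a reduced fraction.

P(N_ C_ aa) = 3/16

NnCcaa gametes: NCa×2, Nca×2, nCa×2, nca×2
NnccAa gametes: NcA×2, Nca×2, ncA×2, nca×2
NnCcaa×NnccAa grid (8·8=64): NNCcAa=4 NNCcaa=4 NNccAa=4 NNccaa=4 NnCcAa=8 NnCcaa=8 NnccAa=8 Nnccaa=8 nnCcAa=4 nnCcaa=4 nnccAa=4 nnccaa=4
N_ C_ aa hits 12/64; gcd=4; 12÷4/64÷4 = 3/16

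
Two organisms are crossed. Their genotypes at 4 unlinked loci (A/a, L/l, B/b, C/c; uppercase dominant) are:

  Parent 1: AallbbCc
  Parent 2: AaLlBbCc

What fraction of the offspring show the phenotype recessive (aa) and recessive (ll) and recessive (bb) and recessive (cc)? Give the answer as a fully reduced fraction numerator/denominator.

P(aa ll bb cc) = 1/64

AallbbCc gametes: AlbC×4, Albc×4, albC×4, albc×4
AaLlBbCc gametes: ALBC×1, ALBc×1, ALbC×1, ALbc×1, AlBC×1, AlBc×1, AlbC×1, Albc×1, aLBC×1, aLBc×1, aLbC×1, aLbc×1, alBC×1, alBc×1, albC×1, albc×1
AallbbCc×AaLlBbCc grid (16·16=256): AALlBbCC=4 AALlBbCc=8 AALlBbcc=4 AALlbbCC=4 AALlbbCc=8 AALlbbcc=4 AAllBbCC=4 AAllBbCc=8 AAllBbcc=4 AAllbbCC=4 AAllbbCc=8 AAllbbcc=4 AaLlBbCC=8 AaLlBbCc=16 AaLlBbcc=8 AaLlbbCC=8 AaLlbbCc=16 AaLlbbcc=8 AallBbCC=8 AallBbCc=16 AallBbcc=8 AallbbCC=8 AallbbCc=16 Aallbbcc=8 aaLlBbCC=4 aaLlBbCc=8 aaLlBbcc=4 aaLlbbCC=4 aaLlbbCc=8 aaLlbbcc=4 aallBbCC=4 aallBbCc=8 aallBbcc=4 aallbbCC=4 aallbbCc=8 aallbbcc=4
aa ll bb cc hits 4/256; gcd=4; 4÷4/256÷4 = 1/64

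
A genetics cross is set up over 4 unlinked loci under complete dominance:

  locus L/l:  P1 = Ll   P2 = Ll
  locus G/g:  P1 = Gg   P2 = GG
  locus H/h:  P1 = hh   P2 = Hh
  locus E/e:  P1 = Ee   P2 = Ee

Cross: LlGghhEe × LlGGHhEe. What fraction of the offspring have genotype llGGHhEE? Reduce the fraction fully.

LlGghhEe gametes: LGhE×2, LGhe×2, LghE×2, Lghe×2, lGhE×2, lGhe×2, lghE×2, lghe×2
LlGGHhEe gametes: LGHE×2, LGHe×2, LGhE×2, LGhe×2, lGHE×2, lGHe×2, lGhE×2, lGhe×2
LlGghhEe×LlGGHhEe grid (16·16=256): LLGGHhEE=4 LLGGHhEe=8 LLGGHhee=4 LLGGhhEE=4 LLGGhhEe=8 LLGGhhee=4 LLGgHhEE=4 LLGgHhEe=8 LLGgHhee=4 LLGghhEE=4 LLGghhEe=8 LLGghhee=4 LlGGHhEE=8 LlGGHhEe=16 LlGGHhee=8 LlGGhhEE=8 LlGGhhEe=16 LlGGhhee=8 LlGgHhEE=8 LlGgHhEe=16 LlGgHhee=8 LlGghhEE=8 LlGghhEe=16 LlGghhee=8 llGGHhEE=4 llGGHhEe=8 llGGHhee=4 llGGhhEE=4 llGGhhEe=8 llGGhhee=4 llGgHhEE=4 llGgHhEe=8 llGgHhee=4 llGghhEE=4 llGghhEe=8 llGghhee=4
llGGHhEE hits 4/256; gcd=4; 4÷4/256÷4 = 1/64

P(llGGHhEE) = 1/64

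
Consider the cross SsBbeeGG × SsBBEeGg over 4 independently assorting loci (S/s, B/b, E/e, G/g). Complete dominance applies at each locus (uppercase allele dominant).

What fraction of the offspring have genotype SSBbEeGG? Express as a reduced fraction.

P(SSBbEeGG) = 1/32

SsBbeeGG gametes: SBeG×4, SbeG×4, sBeG×4, sbeG×4
SsBBEeGg gametes: SBEG×2, SBEg×2, SBeG×2, SBeg×2, sBEG×2, sBEg×2, sBeG×2, sBeg×2
SsBbeeGG×SsBBEeGg grid (16·16=256): SSBBEeGG=8 SSBBEeGg=8 SSBBeeGG=8 SSBBeeGg=8 SSBbEeGG=8 SSBbEeGg=8 SSBbeeGG=8 SSBbeeGg=8 SsBBEeGG=16 SsBBEeGg=16 SsBBeeGG=16 SsBBeeGg=16 SsBbEeGG=16 SsBbEeGg=16 SsBbeeGG=16 SsBbeeGg=16 ssBBEeGG=8 ssBBEeGg=8 ssBBeeGG=8 ssBBeeGg=8 ssBbEeGG=8 ssBbEeGg=8 ssBbeeGG=8 ssBbeeGg=8
SSBbEeGG hits 8/256; gcd=8; 8÷8/256÷8 = 1/32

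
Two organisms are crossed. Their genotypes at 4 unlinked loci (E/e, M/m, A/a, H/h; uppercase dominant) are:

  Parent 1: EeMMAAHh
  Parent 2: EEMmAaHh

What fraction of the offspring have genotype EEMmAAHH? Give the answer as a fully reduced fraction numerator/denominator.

P(EEMmAAHH) = 1/32

EeMMAAHh gametes: EMAH×4, EMAh×4, eMAH×4, eMAh×4
EEMmAaHh gametes: EMAH×2, EMAh×2, EMaH×2, EMah×2, EmAH×2, EmAh×2, EmaH×2, Emah×2
EeMMAAHh×EEMmAaHh grid (16·16=256): EEMMAAHH=8 EEMMAAHh=16 EEMMAAhh=8 EEMMAaHH=8 EEMMAaHh=16 EEMMAahh=8 EEMmAAHH=8 EEMmAAHh=16 EEMmAAhh=8 EEMmAaHH=8 EEMmAaHh=16 EEMmAahh=8 EeMMAAHH=8 EeMMAAHh=16 EeMMAAhh=8 EeMMAaHH=8 EeMMAaHh=16 EeMMAahh=8 EeMmAAHH=8 EeMmAAHh=16 EeMmAAhh=8 EeMmAaHH=8 EeMmAaHh=16 EeMmAahh=8
EEMmAAHH hits 8/256; gcd=8; 8÷8/256÷8 = 1/32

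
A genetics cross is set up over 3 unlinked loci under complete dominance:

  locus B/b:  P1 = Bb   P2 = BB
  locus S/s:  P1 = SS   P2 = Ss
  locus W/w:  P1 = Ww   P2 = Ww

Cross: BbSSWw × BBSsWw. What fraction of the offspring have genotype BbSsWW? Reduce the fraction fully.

P(BbSsWW) = 1/16

BbSSWw gametes: BSW×2, BSw×2, bSW×2, bSw×2
BBSsWw gametes: BSW×2, BSw×2, BsW×2, Bsw×2
BbSSWw×BBSsWw grid (8·8=64): BBSSWW=4 BBSSWw=8 BBSSww=4 BBSsWW=4 BBSsWw=8 BBSsww=4 BbSSWW=4 BbSSWw=8 BbSSww=4 BbSsWW=4 BbSsWw=8 BbSsww=4
BbSsWW hits 4/64; gcd=4; 4÷4/64÷4 = 1/16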